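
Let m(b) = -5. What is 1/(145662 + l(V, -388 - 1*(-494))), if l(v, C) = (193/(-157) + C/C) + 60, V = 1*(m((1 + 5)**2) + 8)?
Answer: 157/22878318 ≈ 6.8624e-6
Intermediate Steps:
V = 3 (V = 1*(-5 + 8) = 1*3 = 3)
l(v, C) = 9384/157 (l(v, C) = (193*(-1/157) + 1) + 60 = (-193/157 + 1) + 60 = -36/157 + 60 = 9384/157)
1/(145662 + l(V, -388 - 1*(-494))) = 1/(145662 + 9384/157) = 1/(22878318/157) = 157/22878318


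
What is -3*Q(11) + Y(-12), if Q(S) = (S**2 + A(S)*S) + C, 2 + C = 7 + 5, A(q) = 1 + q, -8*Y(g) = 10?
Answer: -3161/4 ≈ -790.25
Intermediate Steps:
Y(g) = -5/4 (Y(g) = -1/8*10 = -5/4)
C = 10 (C = -2 + (7 + 5) = -2 + 12 = 10)
Q(S) = 10 + S**2 + S*(1 + S) (Q(S) = (S**2 + (1 + S)*S) + 10 = (S**2 + S*(1 + S)) + 10 = 10 + S**2 + S*(1 + S))
-3*Q(11) + Y(-12) = -3*(10 + 11 + 2*11**2) - 5/4 = -3*(10 + 11 + 2*121) - 5/4 = -3*(10 + 11 + 242) - 5/4 = -3*263 - 5/4 = -789 - 5/4 = -3161/4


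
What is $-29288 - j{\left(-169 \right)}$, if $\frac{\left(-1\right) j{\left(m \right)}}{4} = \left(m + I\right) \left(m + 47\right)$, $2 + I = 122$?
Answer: $-5376$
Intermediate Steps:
$I = 120$ ($I = -2 + 122 = 120$)
$j{\left(m \right)} = - 4 \left(47 + m\right) \left(120 + m\right)$ ($j{\left(m \right)} = - 4 \left(m + 120\right) \left(m + 47\right) = - 4 \left(120 + m\right) \left(47 + m\right) = - 4 \left(47 + m\right) \left(120 + m\right)$)
$-29288 - j{\left(-169 \right)} = -29288 - \left(-22560 - -112892 - 4 \left(-169\right)^{2}\right) = -29288 - \left(-22560 + 112892 - 114244\right) = -29288 - -23912 = -29288 + 23912 = -5376$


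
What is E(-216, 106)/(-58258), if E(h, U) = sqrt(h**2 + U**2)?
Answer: -sqrt(14473)/29129 ≈ -0.0041300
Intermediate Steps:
E(h, U) = sqrt(U**2 + h**2)
E(-216, 106)/(-58258) = sqrt(106**2 + (-216)**2)/(-58258) = sqrt(11236 + 46656)*(-1/58258) = sqrt(57892)*(-1/58258) = (2*sqrt(14473))*(-1/58258) = -sqrt(14473)/29129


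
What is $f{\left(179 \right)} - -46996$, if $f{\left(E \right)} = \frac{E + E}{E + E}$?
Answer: $46997$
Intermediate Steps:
$f{\left(E \right)} = 1$ ($f{\left(E \right)} = \frac{2 E}{2 E} = 2 E \frac{1}{2 E} = 1$)
$f{\left(179 \right)} - -46996 = 1 - -46996 = 1 + 46996 = 46997$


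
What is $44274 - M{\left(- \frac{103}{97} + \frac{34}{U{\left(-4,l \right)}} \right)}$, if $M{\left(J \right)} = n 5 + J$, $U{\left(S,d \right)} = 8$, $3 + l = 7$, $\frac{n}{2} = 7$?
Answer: $\frac{17149915}{388} \approx 44201.0$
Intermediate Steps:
$n = 14$ ($n = 2 \cdot 7 = 14$)
$l = 4$ ($l = -3 + 7 = 4$)
$M{\left(J \right)} = 70 + J$ ($M{\left(J \right)} = 14 \cdot 5 + J = 70 + J$)
$44274 - M{\left(- \frac{103}{97} + \frac{34}{U{\left(-4,l \right)}} \right)} = 44274 - \left(70 + \left(- \frac{103}{97} + \frac{34}{8}\right)\right) = 44274 - \left(70 + \left(\left(-103\right) \frac{1}{97} + 34 \cdot \frac{1}{8}\right)\right) = 44274 - \left(70 + \left(- \frac{103}{97} + \frac{17}{4}\right)\right) = 44274 - \left(70 + \frac{1237}{388}\right) = 44274 - \frac{28397}{388} = \frac{17149915}{388}$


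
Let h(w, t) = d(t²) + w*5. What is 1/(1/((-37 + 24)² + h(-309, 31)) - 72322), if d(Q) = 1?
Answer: -1375/99442751 ≈ -1.3827e-5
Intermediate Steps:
h(w, t) = 1 + 5*w (h(w, t) = 1 + w*5 = 1 + 5*w)
1/(1/((-37 + 24)² + h(-309, 31)) - 72322) = 1/(1/((-37 + 24)² + (1 + 5*(-309))) - 72322) = 1/(1/((-13)² + (1 - 1545)) - 72322) = 1/(1/(169 - 1544) - 72322) = 1/(1/(-1375) - 72322) = 1/(-1/1375 - 72322) = 1/(-99442751/1375) = -1375/99442751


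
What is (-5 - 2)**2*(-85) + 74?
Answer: -4091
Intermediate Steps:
(-5 - 2)**2*(-85) + 74 = (-7)**2*(-85) + 74 = 49*(-85) + 74 = -4165 + 74 = -4091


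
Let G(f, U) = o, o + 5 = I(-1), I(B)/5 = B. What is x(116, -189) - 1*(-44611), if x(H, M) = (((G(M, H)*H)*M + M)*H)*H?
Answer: 2947594867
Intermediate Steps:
I(B) = 5*B
o = -10 (o = -5 + 5*(-1) = -5 - 5 = -10)
G(f, U) = -10
x(H, M) = H²*(M - 10*H*M) (x(H, M) = (((-10*H)*M + M)*H)*H = ((-10*H*M + M)*H)*H = ((M - 10*H*M)*H)*H = (H*(M - 10*H*M))*H = H²*(M - 10*H*M))
x(116, -189) - 1*(-44611) = -189*116²*(1 - 10*116) - 1*(-44611) = -189*13456*(1 - 1160) + 44611 = -189*13456*(-1159) + 44611 = 2947550256 + 44611 = 2947594867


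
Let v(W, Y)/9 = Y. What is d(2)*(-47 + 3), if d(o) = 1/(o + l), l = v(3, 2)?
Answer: -11/5 ≈ -2.2000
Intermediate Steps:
v(W, Y) = 9*Y
l = 18 (l = 9*2 = 18)
d(o) = 1/(18 + o) (d(o) = 1/(o + 18) = 1/(18 + o))
d(2)*(-47 + 3) = (-47 + 3)/(18 + 2) = -44/20 = (1/20)*(-44) = -11/5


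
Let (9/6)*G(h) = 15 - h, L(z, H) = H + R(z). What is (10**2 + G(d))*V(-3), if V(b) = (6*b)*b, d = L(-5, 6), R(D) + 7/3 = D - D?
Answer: 5808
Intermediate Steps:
R(D) = -7/3 (R(D) = -7/3 + (D - D) = -7/3 + 0 = -7/3)
L(z, H) = -7/3 + H (L(z, H) = H - 7/3 = -7/3 + H)
d = 11/3 (d = -7/3 + 6 = 11/3 ≈ 3.6667)
V(b) = 6*b**2
G(h) = 10 - 2*h/3 (G(h) = 2*(15 - h)/3 = 10 - 2*h/3)
(10**2 + G(d))*V(-3) = (10**2 + (10 - 2/3*11/3))*(6*(-3)**2) = (100 + (10 - 22/9))*(6*9) = (100 + 68/9)*54 = (968/9)*54 = 5808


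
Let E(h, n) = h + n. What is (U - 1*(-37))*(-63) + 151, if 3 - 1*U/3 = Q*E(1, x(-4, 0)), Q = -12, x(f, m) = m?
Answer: -5015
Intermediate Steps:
U = 45 (U = 9 - (-36)*(1 + 0) = 9 - (-36) = 9 - 3*(-12) = 9 + 36 = 45)
(U - 1*(-37))*(-63) + 151 = (45 - 1*(-37))*(-63) + 151 = (45 + 37)*(-63) + 151 = 82*(-63) + 151 = -5166 + 151 = -5015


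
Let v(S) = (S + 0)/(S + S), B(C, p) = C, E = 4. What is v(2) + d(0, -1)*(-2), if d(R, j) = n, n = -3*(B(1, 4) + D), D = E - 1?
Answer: 49/2 ≈ 24.500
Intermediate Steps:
D = 3 (D = 4 - 1 = 3)
n = -12 (n = -3*(1 + 3) = -3*4 = -12)
d(R, j) = -12
v(S) = ½ (v(S) = S/((2*S)) = S*(1/(2*S)) = ½)
v(2) + d(0, -1)*(-2) = ½ - 12*(-2) = ½ + 24 = 49/2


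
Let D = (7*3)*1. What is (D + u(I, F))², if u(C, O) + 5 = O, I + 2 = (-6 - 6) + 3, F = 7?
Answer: 529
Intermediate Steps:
I = -11 (I = -2 + ((-6 - 6) + 3) = -2 + (-12 + 3) = -2 - 9 = -11)
u(C, O) = -5 + O
D = 21 (D = 21*1 = 21)
(D + u(I, F))² = (21 + (-5 + 7))² = (21 + 2)² = 23² = 529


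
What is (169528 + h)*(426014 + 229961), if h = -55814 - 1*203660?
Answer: -59002327350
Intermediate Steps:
h = -259474 (h = -55814 - 203660 = -259474)
(169528 + h)*(426014 + 229961) = (169528 - 259474)*(426014 + 229961) = -89946*655975 = -59002327350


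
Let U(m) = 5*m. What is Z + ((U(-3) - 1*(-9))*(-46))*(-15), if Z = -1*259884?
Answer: -264024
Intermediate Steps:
Z = -259884
Z + ((U(-3) - 1*(-9))*(-46))*(-15) = -259884 + ((5*(-3) - 1*(-9))*(-46))*(-15) = -259884 + ((-15 + 9)*(-46))*(-15) = -259884 - 6*(-46)*(-15) = -259884 + 276*(-15) = -259884 - 4140 = -264024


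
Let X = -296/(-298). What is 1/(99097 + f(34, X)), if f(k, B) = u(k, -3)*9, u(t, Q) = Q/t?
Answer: 34/3369271 ≈ 1.0091e-5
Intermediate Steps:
X = 148/149 (X = -296*(-1/298) = 148/149 ≈ 0.99329)
f(k, B) = -27/k (f(k, B) = -3/k*9 = -27/k)
1/(99097 + f(34, X)) = 1/(99097 - 27/34) = 1/(3369271/34) = 34/3369271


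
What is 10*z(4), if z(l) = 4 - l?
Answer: 0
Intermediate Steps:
10*z(4) = 10*(4 - 1*4) = 10*(4 - 4) = 10*0 = 0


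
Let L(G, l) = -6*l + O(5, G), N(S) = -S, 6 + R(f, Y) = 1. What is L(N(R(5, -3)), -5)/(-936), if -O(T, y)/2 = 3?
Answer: -1/39 ≈ -0.025641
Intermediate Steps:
O(T, y) = -6 (O(T, y) = -2*3 = -6)
R(f, Y) = -5 (R(f, Y) = -6 + 1 = -5)
L(G, l) = -6 - 6*l (L(G, l) = -6*l - 6 = -6 - 6*l)
L(N(R(5, -3)), -5)/(-936) = (-6 - 6*(-5))/(-936) = (-6 + 30)*(-1/936) = 24*(-1/936) = -1/39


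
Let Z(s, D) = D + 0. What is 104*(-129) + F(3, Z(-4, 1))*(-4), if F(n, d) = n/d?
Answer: -13428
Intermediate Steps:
Z(s, D) = D
104*(-129) + F(3, Z(-4, 1))*(-4) = 104*(-129) + (3/1)*(-4) = -13416 + (3*1)*(-4) = -13416 + 3*(-4) = -13416 - 12 = -13428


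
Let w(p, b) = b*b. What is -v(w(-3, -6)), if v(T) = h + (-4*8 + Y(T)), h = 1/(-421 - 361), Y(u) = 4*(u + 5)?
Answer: -103223/782 ≈ -132.00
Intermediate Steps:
Y(u) = 20 + 4*u (Y(u) = 4*(5 + u) = 20 + 4*u)
h = -1/782 (h = 1/(-782) = -1/782 ≈ -0.0012788)
w(p, b) = b²
v(T) = -9385/782 + 4*T (v(T) = -1/782 + (-4*8 + (20 + 4*T)) = -1/782 + (-32 + (20 + 4*T)) = -1/782 + (-12 + 4*T) = -9385/782 + 4*T)
-v(w(-3, -6)) = -(-9385/782 + 4*(-6)²) = -(-9385/782 + 4*36) = -(-9385/782 + 144) = -1*103223/782 = -103223/782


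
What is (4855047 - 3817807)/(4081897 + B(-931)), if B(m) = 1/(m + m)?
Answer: 1931340880/7600492213 ≈ 0.25411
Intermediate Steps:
B(m) = 1/(2*m)
(4855047 - 3817807)/(4081897 + B(-931)) = (4855047 - 3817807)/(4081897 + (1/2)/(-931)) = 1037240/(4081897 + (1/2)*(-1/931)) = 1037240/(4081897 - 1/1862) = 1037240/(7600492213/1862) = 1037240*(1862/7600492213) = 1931340880/7600492213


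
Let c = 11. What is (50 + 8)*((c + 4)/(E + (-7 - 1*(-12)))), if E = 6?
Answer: 870/11 ≈ 79.091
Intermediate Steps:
(50 + 8)*((c + 4)/(E + (-7 - 1*(-12)))) = (50 + 8)*((11 + 4)/(6 + (-7 - 1*(-12)))) = 58*(15/(6 + (-7 + 12))) = 58*(15/(6 + 5)) = 58*(15/11) = 870/11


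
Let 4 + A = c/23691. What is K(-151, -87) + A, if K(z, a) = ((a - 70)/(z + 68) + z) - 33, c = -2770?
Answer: -366184787/1966353 ≈ -186.23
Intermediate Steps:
A = -97534/23691 (A = -4 - 2770/23691 = -97534/23691 ≈ -4.1169)
K(z, a) = -33 + z + (-70 + a)/(68 + z) (K(z, a) = ((-70 + a)/(68 + z) + z) - 33 = (z + (-70 + a)/(68 + z)) - 33 = -33 + z + (-70 + a)/(68 + z))
K(-151, -87) + A = (-2314 - 87 + (-151)² + 35*(-151))/(68 - 151) - 97534/23691 = (-2314 - 87 + 22801 - 5285)/(-83) - 97534/23691 = -1/83*15115 - 97534/23691 = -15115/83 - 97534/23691 = -366184787/1966353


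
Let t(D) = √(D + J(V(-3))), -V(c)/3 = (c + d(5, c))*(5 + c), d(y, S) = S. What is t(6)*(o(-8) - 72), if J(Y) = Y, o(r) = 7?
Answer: -65*√42 ≈ -421.25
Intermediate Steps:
V(c) = -6*c*(5 + c) (V(c) = -3*(c + c)*(5 + c) = -3*2*c*(5 + c) = -6*c*(5 + c))
t(D) = √(36 + D) (t(D) = √(D + 6*(-3)*(-5 - 1*(-3))) = √(D + 6*(-3)*(-5 + 3)) = √(D + 6*(-3)*(-2)) = √(D + 36) = √(36 + D))
t(6)*(o(-8) - 72) = √(36 + 6)*(7 - 72) = √42*(-65) = -65*√42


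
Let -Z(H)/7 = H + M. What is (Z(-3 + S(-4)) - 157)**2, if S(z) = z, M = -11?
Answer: 961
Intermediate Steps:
Z(H) = 77 - 7*H (Z(H) = -7*(H - 11) = -7*(-11 + H) = 77 - 7*H)
(Z(-3 + S(-4)) - 157)**2 = ((77 - 7*(-3 - 4)) - 157)**2 = ((77 - 7*(-7)) - 157)**2 = ((77 + 49) - 157)**2 = (126 - 157)**2 = (-31)**2 = 961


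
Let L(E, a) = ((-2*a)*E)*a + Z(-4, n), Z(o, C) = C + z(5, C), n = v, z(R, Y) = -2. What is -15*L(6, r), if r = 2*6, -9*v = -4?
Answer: 77830/3 ≈ 25943.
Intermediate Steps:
v = 4/9 (v = -1/9*(-4) = 4/9 ≈ 0.44444)
n = 4/9 ≈ 0.44444
Z(o, C) = -2 + C (Z(o, C) = C - 2 = -2 + C)
r = 12
L(E, a) = -14/9 - 2*E*a**2 (L(E, a) = ((-2*a)*E)*a + (-2 + 4/9) = (-2*E*a)*a - 14/9 = -2*E*a**2 - 14/9 = -14/9 - 2*E*a**2)
-15*L(6, r) = -15*(-14/9 - 2*6*12**2) = -15*(-14/9 - 2*6*144) = -15*(-14/9 - 1728) = -15*(-15566/9) = 77830/3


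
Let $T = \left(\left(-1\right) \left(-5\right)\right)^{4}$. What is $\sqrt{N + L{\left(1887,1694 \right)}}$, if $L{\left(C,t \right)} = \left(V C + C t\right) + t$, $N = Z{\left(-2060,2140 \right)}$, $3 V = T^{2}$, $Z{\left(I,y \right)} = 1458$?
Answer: $\sqrt{248902855} \approx 15777.0$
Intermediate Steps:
$T = 625$ ($T = 5^{4} = 625$)
$V = \frac{390625}{3}$ ($V = \frac{625^{2}}{3} = \frac{1}{3} \cdot 390625 = \frac{390625}{3} \approx 1.3021 \cdot 10^{5}$)
$N = 1458$
$L{\left(C,t \right)} = t + \frac{390625 C}{3} + C t$ ($L{\left(C,t \right)} = \left(\frac{390625 C}{3} + C t\right) + t = t + \frac{390625 C}{3} + C t$)
$\sqrt{N + L{\left(1887,1694 \right)}} = \sqrt{1458 + \left(1694 + \frac{390625}{3} \cdot 1887 + 1887 \cdot 1694\right)} = \sqrt{1458 + \left(1694 + 245703125 + 3196578\right)} = \sqrt{1458 + 248901397} = \sqrt{248902855}$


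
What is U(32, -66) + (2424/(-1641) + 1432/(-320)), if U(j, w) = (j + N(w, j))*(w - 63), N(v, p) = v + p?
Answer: 5514807/21880 ≈ 252.05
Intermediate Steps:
N(v, p) = p + v
U(j, w) = (-63 + w)*(w + 2*j) (U(j, w) = (j + (j + w))*(w - 63) = (w + 2*j)*(-63 + w) = (-63 + w)*(w + 2*j))
U(32, -66) + (2424/(-1641) + 1432/(-320)) = (-126*32 - 63*(-66) + 32*(-66) - 66*(32 - 66)) + (2424/(-1641) + 1432/(-320)) = (-4032 + 4158 - 2112 - 66*(-34)) + (2424*(-1/1641) + 1432*(-1/320)) = (-4032 + 4158 - 2112 + 2244) + (-808/547 - 179/40) = 258 - 130233/21880 = 5514807/21880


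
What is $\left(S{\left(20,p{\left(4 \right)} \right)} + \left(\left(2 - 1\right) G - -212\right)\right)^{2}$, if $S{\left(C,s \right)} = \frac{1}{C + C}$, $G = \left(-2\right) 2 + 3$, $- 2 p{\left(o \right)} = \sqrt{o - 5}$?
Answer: $\frac{71250481}{1600} \approx 44532.0$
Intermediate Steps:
$p{\left(o \right)} = - \frac{\sqrt{-5 + o}}{2}$ ($p{\left(o \right)} = - \frac{\sqrt{o - 5}}{2} = - \frac{\sqrt{-5 + o}}{2}$)
$G = -1$ ($G = -4 + 3 = -1$)
$S{\left(C,s \right)} = \frac{1}{2 C}$
$\left(S{\left(20,p{\left(4 \right)} \right)} + \left(\left(2 - 1\right) G - -212\right)\right)^{2} = \left(\frac{1}{2 \cdot 20} + \left(\left(2 - 1\right) \left(-1\right) - -212\right)\right)^{2} = \left(\frac{1}{2} \cdot \frac{1}{20} + \left(1 \left(-1\right) + 212\right)\right)^{2} = \left(\frac{1}{40} + \left(-1 + 212\right)\right)^{2} = \left(\frac{1}{40} + 211\right)^{2} = \left(\frac{8441}{40}\right)^{2} = \frac{71250481}{1600}$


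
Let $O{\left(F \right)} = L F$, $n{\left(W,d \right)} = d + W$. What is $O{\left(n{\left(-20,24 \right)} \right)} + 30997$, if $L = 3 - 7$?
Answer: $30981$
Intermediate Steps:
$L = -4$ ($L = 3 - 7 = -4$)
$n{\left(W,d \right)} = W + d$
$O{\left(F \right)} = - 4 F$
$O{\left(n{\left(-20,24 \right)} \right)} + 30997 = - 4 \left(-20 + 24\right) + 30997 = \left(-4\right) 4 + 30997 = -16 + 30997 = 30981$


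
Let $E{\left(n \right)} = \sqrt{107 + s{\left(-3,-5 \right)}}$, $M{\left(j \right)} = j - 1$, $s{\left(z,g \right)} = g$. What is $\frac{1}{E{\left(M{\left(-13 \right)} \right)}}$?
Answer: $\frac{\sqrt{102}}{102} \approx 0.099015$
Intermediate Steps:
$M{\left(j \right)} = -1 + j$
$E{\left(n \right)} = \sqrt{102}$ ($E{\left(n \right)} = \sqrt{107 - 5} = \sqrt{102}$)
$\frac{1}{E{\left(M{\left(-13 \right)} \right)}} = \frac{1}{\sqrt{102}} = \frac{\sqrt{102}}{102}$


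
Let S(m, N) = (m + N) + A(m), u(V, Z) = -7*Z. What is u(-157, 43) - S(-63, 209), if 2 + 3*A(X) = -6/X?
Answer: -28121/63 ≈ -446.37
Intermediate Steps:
A(X) = -⅔ - 2/X (A(X) = -⅔ + (-6/X)/3 = -⅔ - 2/X)
S(m, N) = -⅔ + N + m - 2/m (S(m, N) = (m + N) + (-⅔ - 2/m) = (N + m) + (-⅔ - 2/m) = -⅔ + N + m - 2/m)
u(-157, 43) - S(-63, 209) = -7*43 - (-⅔ + 209 - 63 - 2/(-63)) = -301 - (-⅔ + 209 - 63 - 2*(-1/63)) = -301 - (-⅔ + 209 - 63 + 2/63) = -301 - 1*9158/63 = -301 - 9158/63 = -28121/63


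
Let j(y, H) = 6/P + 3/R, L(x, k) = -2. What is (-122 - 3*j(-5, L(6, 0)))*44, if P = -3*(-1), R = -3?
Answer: -5500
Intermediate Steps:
P = 3
j(y, H) = 1 (j(y, H) = 6/3 + 3/(-3) = 6*(1/3) + 3*(-1/3) = 2 - 1 = 1)
(-122 - 3*j(-5, L(6, 0)))*44 = (-122 - 3*1)*44 = (-122 - 3)*44 = -125*44 = -5500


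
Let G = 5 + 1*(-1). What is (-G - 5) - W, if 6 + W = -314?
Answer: 311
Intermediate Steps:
W = -320 (W = -6 - 314 = -320)
G = 4 (G = 5 - 1 = 4)
(-G - 5) - W = (-1*4 - 5) - 1*(-320) = (-4 - 5) + 320 = -9 + 320 = 311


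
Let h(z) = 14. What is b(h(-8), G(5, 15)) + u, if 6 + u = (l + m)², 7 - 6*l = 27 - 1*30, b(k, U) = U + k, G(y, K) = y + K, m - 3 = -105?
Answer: 90853/9 ≈ 10095.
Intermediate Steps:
m = -102 (m = 3 - 105 = -102)
G(y, K) = K + y
l = 5/3 (l = 7/6 - (27 - 1*30)/6 = 7/6 - (27 - 30)/6 = 7/6 - ⅙*(-3) = 7/6 + ½ = 5/3 ≈ 1.6667)
u = 90547/9 (u = -6 + (5/3 - 102)² = -6 + (-301/3)² = -6 + 90601/9 = 90547/9 ≈ 10061.)
b(h(-8), G(5, 15)) + u = ((15 + 5) + 14) + 90547/9 = (20 + 14) + 90547/9 = 34 + 90547/9 = 90853/9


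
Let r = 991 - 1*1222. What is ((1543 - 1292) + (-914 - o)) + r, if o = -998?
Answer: 104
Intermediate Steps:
r = -231 (r = 991 - 1222 = -231)
((1543 - 1292) + (-914 - o)) + r = ((1543 - 1292) + (-914 - 1*(-998))) - 231 = (251 + (-914 + 998)) - 231 = (251 + 84) - 231 = 335 - 231 = 104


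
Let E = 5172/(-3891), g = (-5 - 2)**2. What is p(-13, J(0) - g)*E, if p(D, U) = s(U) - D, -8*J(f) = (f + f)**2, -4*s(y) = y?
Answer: -43531/1297 ≈ -33.563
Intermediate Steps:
s(y) = -y/4
J(f) = -f**2/2 (J(f) = -(f + f)**2/8 = -4*f**2/8 = -f**2/2)
g = 49 (g = (-7)**2 = 49)
p(D, U) = -D - U/4 (p(D, U) = -U/4 - D = -D - U/4)
E = -1724/1297 (E = 5172*(-1/3891) = -1724/1297 ≈ -1.3292)
p(-13, J(0) - g)*E = (-1*(-13) - (-1/2*0**2 - 1*49)/4)*(-1724/1297) = (13 - (-1/2*0 - 49)/4)*(-1724/1297) = (13 - (0 - 49)/4)*(-1724/1297) = (13 - 1/4*(-49))*(-1724/1297) = (13 + 49/4)*(-1724/1297) = (101/4)*(-1724/1297) = -43531/1297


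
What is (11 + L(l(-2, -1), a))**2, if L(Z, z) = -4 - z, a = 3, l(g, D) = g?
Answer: 16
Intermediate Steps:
(11 + L(l(-2, -1), a))**2 = (11 + (-4 - 1*3))**2 = (11 + (-4 - 3))**2 = (11 - 7)**2 = 4**2 = 16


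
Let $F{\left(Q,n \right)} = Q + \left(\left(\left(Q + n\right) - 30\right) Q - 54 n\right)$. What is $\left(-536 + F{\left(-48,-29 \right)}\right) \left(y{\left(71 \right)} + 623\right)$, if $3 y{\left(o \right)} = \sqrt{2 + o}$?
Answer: $3811514 + \frac{6118 \sqrt{73}}{3} \approx 3.8289 \cdot 10^{6}$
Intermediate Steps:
$y{\left(o \right)} = \frac{\sqrt{2 + o}}{3}$
$F{\left(Q,n \right)} = Q - 54 n + Q \left(-30 + Q + n\right)$ ($F{\left(Q,n \right)} = Q + \left(\left(-30 + Q + n\right) Q - 54 n\right) = Q + \left(Q \left(-30 + Q + n\right) - 54 n\right) = Q + \left(- 54 n + Q \left(-30 + Q + n\right)\right) = Q - 54 n + Q \left(-30 + Q + n\right)$)
$\left(-536 + F{\left(-48,-29 \right)}\right) \left(y{\left(71 \right)} + 623\right) = \left(-536 - \left(-4350 - 2304\right)\right) \left(\frac{\sqrt{2 + 71}}{3} + 623\right) = \left(-536 + \left(2304 + 1566 + 1392 + 1392\right)\right) \left(\frac{\sqrt{73}}{3} + 623\right) = \left(-536 + 6654\right) \left(623 + \frac{\sqrt{73}}{3}\right) = 6118 \left(623 + \frac{\sqrt{73}}{3}\right) = 3811514 + \frac{6118 \sqrt{73}}{3}$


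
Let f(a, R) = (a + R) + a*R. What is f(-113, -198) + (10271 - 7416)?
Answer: 24918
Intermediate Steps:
f(a, R) = R + a + R*a (f(a, R) = (R + a) + R*a = R + a + R*a)
f(-113, -198) + (10271 - 7416) = (-198 - 113 - 198*(-113)) + (10271 - 7416) = (-198 - 113 + 22374) + 2855 = 22063 + 2855 = 24918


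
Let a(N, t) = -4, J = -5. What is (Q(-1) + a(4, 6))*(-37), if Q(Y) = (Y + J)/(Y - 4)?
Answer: 518/5 ≈ 103.60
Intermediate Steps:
Q(Y) = (-5 + Y)/(-4 + Y) (Q(Y) = (Y - 5)/(Y - 4) = (-5 + Y)/(-4 + Y))
(Q(-1) + a(4, 6))*(-37) = ((-5 - 1)/(-4 - 1) - 4)*(-37) = (-6/(-5) - 4)*(-37) = (-1/5*(-6) - 4)*(-37) = (6/5 - 4)*(-37) = -14/5*(-37) = 518/5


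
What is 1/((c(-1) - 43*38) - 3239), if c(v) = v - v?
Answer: -1/4873 ≈ -0.00020521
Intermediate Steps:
c(v) = 0
1/((c(-1) - 43*38) - 3239) = 1/((0 - 43*38) - 3239) = 1/((0 - 1634) - 3239) = 1/(-1634 - 3239) = 1/(-4873) = -1/4873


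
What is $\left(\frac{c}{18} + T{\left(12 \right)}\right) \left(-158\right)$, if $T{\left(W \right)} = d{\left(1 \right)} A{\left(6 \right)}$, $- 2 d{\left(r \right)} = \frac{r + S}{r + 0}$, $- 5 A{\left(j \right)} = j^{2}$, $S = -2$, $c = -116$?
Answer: $\frac{71416}{45} \approx 1587.0$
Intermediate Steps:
$A{\left(j \right)} = - \frac{j^{2}}{5}$
$d{\left(r \right)} = - \frac{-2 + r}{2 r}$ ($d{\left(r \right)} = - \frac{\left(r - 2\right) \frac{1}{r + 0}}{2} = - \frac{\left(-2 + r\right) \frac{1}{r}}{2} = - \frac{\frac{1}{r} \left(-2 + r\right)}{2} = - \frac{-2 + r}{2 r}$)
$T{\left(W \right)} = - \frac{18}{5}$ ($T{\left(W \right)} = \frac{2 - 1}{2 \cdot 1} \left(- \frac{6^{2}}{5}\right) = \frac{1}{2} \cdot 1 \left(2 - 1\right) \left(\left(- \frac{1}{5}\right) 36\right) = \frac{1}{2} \cdot 1 \cdot 1 \left(- \frac{36}{5}\right) = \frac{1}{2} \left(- \frac{36}{5}\right) = - \frac{18}{5}$)
$\left(\frac{c}{18} + T{\left(12 \right)}\right) \left(-158\right) = \left(- \frac{116}{18} - \frac{18}{5}\right) \left(-158\right) = \left(\left(-116\right) \frac{1}{18} - \frac{18}{5}\right) \left(-158\right) = \left(- \frac{58}{9} - \frac{18}{5}\right) \left(-158\right) = \left(- \frac{452}{45}\right) \left(-158\right) = \frac{71416}{45}$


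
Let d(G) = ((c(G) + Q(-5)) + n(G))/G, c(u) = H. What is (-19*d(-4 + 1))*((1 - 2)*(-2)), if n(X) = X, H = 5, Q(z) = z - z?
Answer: 76/3 ≈ 25.333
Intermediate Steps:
Q(z) = 0
c(u) = 5
d(G) = (5 + G)/G (d(G) = ((5 + 0) + G)/G = (5 + G)/G)
(-19*d(-4 + 1))*((1 - 2)*(-2)) = (-19*(5 + (-4 + 1))/(-4 + 1))*((1 - 2)*(-2)) = (-19*(5 - 3)/(-3))*(-1*(-2)) = -(-19)*2/3*2 = -19*(-⅔)*2 = (38/3)*2 = 76/3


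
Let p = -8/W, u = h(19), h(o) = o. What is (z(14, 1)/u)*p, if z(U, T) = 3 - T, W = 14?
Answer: -8/133 ≈ -0.060150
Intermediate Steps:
u = 19
p = -4/7 (p = -8/14 = -8*1/14 = -4/7 ≈ -0.57143)
(z(14, 1)/u)*p = ((3 - 1*1)/19)*(-4/7) = ((3 - 1)*(1/19))*(-4/7) = (2*(1/19))*(-4/7) = (2/19)*(-4/7) = -8/133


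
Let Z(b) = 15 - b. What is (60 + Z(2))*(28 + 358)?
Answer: 28178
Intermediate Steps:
(60 + Z(2))*(28 + 358) = (60 + (15 - 1*2))*(28 + 358) = (60 + (15 - 2))*386 = (60 + 13)*386 = 73*386 = 28178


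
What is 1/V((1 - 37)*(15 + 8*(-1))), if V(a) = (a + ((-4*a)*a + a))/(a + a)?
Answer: 1/505 ≈ 0.0019802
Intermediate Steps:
V(a) = (-4*a**2 + 2*a)/(2*a) (V(a) = (a + (-4*a**2 + a))/((2*a)) = (a + (a - 4*a**2))*(1/(2*a)) = (-4*a**2 + 2*a)*(1/(2*a)) = (-4*a**2 + 2*a)/(2*a))
1/V((1 - 37)*(15 + 8*(-1))) = 1/(1 - 2*(1 - 37)*(15 + 8*(-1))) = 1/(1 - (-72)*(15 - 8)) = 1/(1 - (-72)*7) = 1/(1 - 2*(-252)) = 1/(1 + 504) = 1/505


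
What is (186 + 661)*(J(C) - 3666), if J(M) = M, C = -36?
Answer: -3135594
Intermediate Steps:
(186 + 661)*(J(C) - 3666) = (186 + 661)*(-36 - 3666) = 847*(-3702) = -3135594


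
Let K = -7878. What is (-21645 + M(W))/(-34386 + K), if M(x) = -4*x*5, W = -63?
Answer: 2265/4696 ≈ 0.48233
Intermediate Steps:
M(x) = -20*x
(-21645 + M(W))/(-34386 + K) = (-21645 - 20*(-63))/(-34386 - 7878) = (-21645 + 1260)/(-42264) = -20385*(-1/42264) = 2265/4696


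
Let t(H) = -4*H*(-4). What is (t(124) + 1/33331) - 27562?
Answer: -852540317/33331 ≈ -25578.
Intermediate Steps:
t(H) = 16*H
(t(124) + 1/33331) - 27562 = (16*124 + 1/33331) - 27562 = (1984 + 1/33331) - 27562 = 66128705/33331 - 27562 = -852540317/33331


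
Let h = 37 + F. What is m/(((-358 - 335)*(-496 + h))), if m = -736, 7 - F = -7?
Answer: -736/308385 ≈ -0.0023866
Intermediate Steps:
F = 14 (F = 7 - 1*(-7) = 7 + 7 = 14)
h = 51 (h = 37 + 14 = 51)
m/(((-358 - 335)*(-496 + h))) = -736*1/((-496 + 51)*(-358 - 335)) = -736/((-693*(-445))) = -736/308385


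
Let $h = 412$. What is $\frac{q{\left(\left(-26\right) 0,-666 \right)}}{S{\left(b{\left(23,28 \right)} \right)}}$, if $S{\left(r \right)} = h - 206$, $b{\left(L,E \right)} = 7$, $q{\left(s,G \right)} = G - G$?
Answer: $0$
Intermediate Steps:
$q{\left(s,G \right)} = 0$
$S{\left(r \right)} = 206$ ($S{\left(r \right)} = 412 - 206 = 206$)
$\frac{q{\left(\left(-26\right) 0,-666 \right)}}{S{\left(b{\left(23,28 \right)} \right)}} = \frac{0}{206} = 0 \cdot \frac{1}{206} = 0$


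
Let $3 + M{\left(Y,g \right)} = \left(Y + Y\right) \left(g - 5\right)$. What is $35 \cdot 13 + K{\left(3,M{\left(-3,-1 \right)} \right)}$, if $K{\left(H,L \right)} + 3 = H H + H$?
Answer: $464$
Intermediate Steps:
$M{\left(Y,g \right)} = -3 + 2 Y \left(-5 + g\right)$ ($M{\left(Y,g \right)} = -3 + \left(Y + Y\right) \left(g - 5\right) = -3 + 2 Y \left(-5 + g\right)$)
$K{\left(H,L \right)} = -3 + H + H^{2}$ ($K{\left(H,L \right)} = -3 + \left(H H + H\right) = -3 + \left(H^{2} + H\right) = -3 + \left(H + H^{2}\right) = -3 + H + H^{2}$)
$35 \cdot 13 + K{\left(3,M{\left(-3,-1 \right)} \right)} = 35 \cdot 13 + \left(-3 + 3 + 3^{2}\right) = 455 + \left(-3 + 3 + 9\right) = 455 + 9 = 464$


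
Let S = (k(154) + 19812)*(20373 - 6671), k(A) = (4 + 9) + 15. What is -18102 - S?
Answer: -271865782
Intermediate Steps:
k(A) = 28 (k(A) = 13 + 15 = 28)
S = 271847680 (S = (28 + 19812)*(20373 - 6671) = 19840*13702 = 271847680)
-18102 - S = -18102 - 1*271847680 = -18102 - 271847680 = -271865782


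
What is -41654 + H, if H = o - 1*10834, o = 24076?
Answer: -28412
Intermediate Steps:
H = 13242 (H = 24076 - 1*10834 = 24076 - 10834 = 13242)
-41654 + H = -41654 + 13242 = -28412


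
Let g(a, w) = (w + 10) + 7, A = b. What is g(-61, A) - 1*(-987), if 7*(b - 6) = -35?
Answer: 1005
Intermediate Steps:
b = 1 (b = 6 + (⅐)*(-35) = 6 - 5 = 1)
A = 1
g(a, w) = 17 + w (g(a, w) = (10 + w) + 7 = 17 + w)
g(-61, A) - 1*(-987) = (17 + 1) - 1*(-987) = 18 + 987 = 1005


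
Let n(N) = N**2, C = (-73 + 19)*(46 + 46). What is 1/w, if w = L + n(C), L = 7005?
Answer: 1/24688029 ≈ 4.0505e-8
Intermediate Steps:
C = -4968 (C = -54*92 = -4968)
w = 24688029 (w = 7005 + (-4968)**2 = 7005 + 24681024 = 24688029)
1/w = 1/24688029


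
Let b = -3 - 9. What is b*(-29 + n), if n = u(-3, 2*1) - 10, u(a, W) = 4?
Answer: 420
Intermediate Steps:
b = -12
n = -6 (n = 4 - 10 = -6)
b*(-29 + n) = -12*(-29 - 6) = -12*(-35) = 420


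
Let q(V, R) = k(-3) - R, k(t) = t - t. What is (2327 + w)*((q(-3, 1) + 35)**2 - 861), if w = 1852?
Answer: 1232805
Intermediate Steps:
k(t) = 0
q(V, R) = -R (q(V, R) = 0 - R = -R)
(2327 + w)*((q(-3, 1) + 35)**2 - 861) = (2327 + 1852)*((-1*1 + 35)**2 - 861) = 4179*((-1 + 35)**2 - 861) = 4179*(34**2 - 861) = 4179*(1156 - 861) = 4179*295 = 1232805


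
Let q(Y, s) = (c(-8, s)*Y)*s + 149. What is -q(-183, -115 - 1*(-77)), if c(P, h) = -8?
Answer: 55483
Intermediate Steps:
q(Y, s) = 149 - 8*Y*s (q(Y, s) = (-8*Y)*s + 149 = -8*Y*s + 149 = 149 - 8*Y*s)
-q(-183, -115 - 1*(-77)) = -(149 - 8*(-183)*(-115 - 1*(-77))) = -(149 - 8*(-183)*(-115 + 77)) = -(149 - 8*(-183)*(-38)) = -(149 - 55632) = -1*(-55483) = 55483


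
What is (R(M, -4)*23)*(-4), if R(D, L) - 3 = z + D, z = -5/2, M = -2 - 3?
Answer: 414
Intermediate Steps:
M = -5
z = -5/2 (z = -5*½ = -5/2 ≈ -2.5000)
R(D, L) = ½ + D (R(D, L) = 3 + (-5/2 + D) = ½ + D)
(R(M, -4)*23)*(-4) = ((½ - 5)*23)*(-4) = -9/2*23*(-4) = -207/2*(-4) = 414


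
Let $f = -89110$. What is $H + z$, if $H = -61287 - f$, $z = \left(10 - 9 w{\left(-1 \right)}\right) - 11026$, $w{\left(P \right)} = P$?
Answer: $16816$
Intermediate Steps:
$z = -11007$ ($z = \left(10 - -9\right) - 11026 = \left(10 + 9\right) - 11026 = 19 - 11026 = -11007$)
$H = 27823$ ($H = -61287 - -89110 = -61287 + 89110 = 27823$)
$H + z = 27823 - 11007 = 16816$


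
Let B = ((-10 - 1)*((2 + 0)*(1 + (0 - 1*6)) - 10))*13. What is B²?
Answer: 8179600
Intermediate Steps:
B = 2860 (B = -11*(2*(1 + (0 - 6)) - 10)*13 = -11*(2*(1 - 6) - 10)*13 = -11*(2*(-5) - 10)*13 = -11*(-10 - 10)*13 = -11*(-20)*13 = 220*13 = 2860)
B² = 2860² = 8179600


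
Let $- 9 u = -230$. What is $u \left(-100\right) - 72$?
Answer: $- \frac{23648}{9} \approx -2627.6$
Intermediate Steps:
$u = \frac{230}{9}$ ($u = \left(- \frac{1}{9}\right) \left(-230\right) = \frac{230}{9} \approx 25.556$)
$u \left(-100\right) - 72 = \frac{230}{9} \left(-100\right) - 72 = - \frac{23000}{9} - 72 = - \frac{23648}{9}$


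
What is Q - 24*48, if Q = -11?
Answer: -1163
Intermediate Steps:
Q - 24*48 = -11 - 24*48 = -11 - 1152 = -1163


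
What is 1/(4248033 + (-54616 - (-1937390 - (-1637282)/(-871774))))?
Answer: 435887/2672339889450 ≈ 1.6311e-7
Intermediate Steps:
1/(4248033 + (-54616 - (-1937390 - (-1637282)/(-871774)))) = 1/(4248033 + (-54616 - (-1937390 - (-1637282)*(-1)/871774))) = 1/(4248033 + (-54616 - (-1937390 - 1*818641/435887))) = 1/(4248033 + (-54616 - (-1937390 - 818641/435887))) = 1/(4248033 + (-54616 - 1*(-844483933571/435887))) = 1/(4248033 + (-54616 + 844483933571/435887)) = 1/(4248033 + 820677529179/435887) = 1/(2672339889450/435887) = 435887/2672339889450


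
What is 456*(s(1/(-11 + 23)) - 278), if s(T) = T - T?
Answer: -126768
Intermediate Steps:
s(T) = 0
456*(s(1/(-11 + 23)) - 278) = 456*(0 - 278) = 456*(-278) = -126768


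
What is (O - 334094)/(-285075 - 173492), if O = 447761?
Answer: -113667/458567 ≈ -0.24787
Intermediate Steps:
(O - 334094)/(-285075 - 173492) = (447761 - 334094)/(-285075 - 173492) = 113667/(-458567) = 113667*(-1/458567) = -113667/458567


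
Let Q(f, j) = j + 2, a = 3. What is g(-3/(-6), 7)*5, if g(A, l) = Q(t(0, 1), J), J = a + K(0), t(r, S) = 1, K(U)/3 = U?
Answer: 25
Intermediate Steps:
K(U) = 3*U
J = 3 (J = 3 + 3*0 = 3 + 0 = 3)
Q(f, j) = 2 + j
g(A, l) = 5 (g(A, l) = 2 + 3 = 5)
g(-3/(-6), 7)*5 = 5*5 = 25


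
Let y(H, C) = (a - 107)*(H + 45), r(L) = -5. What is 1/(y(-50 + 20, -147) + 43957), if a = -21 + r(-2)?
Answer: 1/41962 ≈ 2.3831e-5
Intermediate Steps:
a = -26 (a = -21 - 5 = -26)
y(H, C) = -5985 - 133*H (y(H, C) = (-26 - 107)*(H + 45) = -133*(45 + H) = -5985 - 133*H)
1/(y(-50 + 20, -147) + 43957) = 1/((-5985 - 133*(-50 + 20)) + 43957) = 1/((-5985 - 133*(-30)) + 43957) = 1/((-5985 + 3990) + 43957) = 1/(-1995 + 43957) = 1/41962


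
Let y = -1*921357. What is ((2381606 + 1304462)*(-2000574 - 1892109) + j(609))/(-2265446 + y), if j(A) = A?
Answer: 14348694239835/3186803 ≈ 4.5025e+6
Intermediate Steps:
y = -921357
((2381606 + 1304462)*(-2000574 - 1892109) + j(609))/(-2265446 + y) = ((2381606 + 1304462)*(-2000574 - 1892109) + 609)/(-2265446 - 921357) = (3686068*(-3892683) + 609)/(-3186803) = (-14348694240444 + 609)*(-1/3186803) = -14348694239835*(-1/3186803) = 14348694239835/3186803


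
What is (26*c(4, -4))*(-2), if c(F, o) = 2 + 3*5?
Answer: -884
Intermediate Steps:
c(F, o) = 17 (c(F, o) = 2 + 15 = 17)
(26*c(4, -4))*(-2) = (26*17)*(-2) = 442*(-2) = -884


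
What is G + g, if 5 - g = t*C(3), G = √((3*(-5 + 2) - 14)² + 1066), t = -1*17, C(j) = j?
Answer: 56 + √1595 ≈ 95.938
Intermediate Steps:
t = -17
G = √1595 (G = √((3*(-3) - 14)² + 1066) = √((-9 - 14)² + 1066) = √((-23)² + 1066) = √(529 + 1066) = √1595 ≈ 39.937)
g = 56 (g = 5 - (-17)*3 = 5 - 1*(-51) = 5 + 51 = 56)
G + g = √1595 + 56 = 56 + √1595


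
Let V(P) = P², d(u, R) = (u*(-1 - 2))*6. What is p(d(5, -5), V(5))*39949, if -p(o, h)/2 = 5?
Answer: -399490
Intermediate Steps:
d(u, R) = -18*u (d(u, R) = (u*(-3))*6 = -3*u*6 = -18*u)
p(o, h) = -10 (p(o, h) = -2*5 = -10)
p(d(5, -5), V(5))*39949 = -10*39949 = -399490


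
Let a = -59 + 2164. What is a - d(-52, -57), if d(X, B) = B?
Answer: 2162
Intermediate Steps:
a = 2105
a - d(-52, -57) = 2105 - 1*(-57) = 2105 + 57 = 2162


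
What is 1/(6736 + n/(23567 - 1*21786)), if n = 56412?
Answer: 1781/12053228 ≈ 0.00014776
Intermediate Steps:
1/(6736 + n/(23567 - 1*21786)) = 1/(6736 + 56412/(23567 - 1*21786)) = 1/(6736 + 56412/(23567 - 21786)) = 1/(6736 + 56412/1781) = 1/(12053228/1781) = 1781/12053228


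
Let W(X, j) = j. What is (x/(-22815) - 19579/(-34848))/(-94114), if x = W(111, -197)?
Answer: -50395549/8314000643520 ≈ -6.0615e-6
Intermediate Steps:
x = -197
(x/(-22815) - 19579/(-34848))/(-94114) = (-197/(-22815) - 19579/(-34848))/(-94114) = (-197*(-1/22815) - 19579*(-1/34848))*(-1/94114) = (197/22815 + 19579/34848)*(-1/94114) = (50395549/88339680)*(-1/94114) = -50395549/8314000643520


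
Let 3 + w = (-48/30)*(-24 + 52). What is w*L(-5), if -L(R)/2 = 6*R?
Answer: -2868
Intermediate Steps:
L(R) = -12*R
w = -239/5 (w = -3 + (-48/30)*(-24 + 52) = -3 - 48*1/30*28 = -3 - 8/5*28 = -3 - 224/5 = -239/5 ≈ -47.800)
w*L(-5) = -(-2868)*(-5)/5 = -239/5*60 = -2868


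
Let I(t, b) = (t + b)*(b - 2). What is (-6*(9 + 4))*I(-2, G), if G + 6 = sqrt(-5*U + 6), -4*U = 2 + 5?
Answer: -12285/2 + 624*sqrt(59) ≈ -1349.5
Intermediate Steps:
U = -7/4 (U = -(2 + 5)/4 = -1/4*7 = -7/4 ≈ -1.7500)
G = -6 + sqrt(59)/2 (G = -6 + sqrt(-5*(-7/4) + 6) = -6 + sqrt(35/4 + 6) = -6 + sqrt(59/4) = -6 + sqrt(59)/2 ≈ -2.1594)
I(t, b) = (-2 + b)*(b + t) (I(t, b) = (b + t)*(-2 + b) = (-2 + b)*(b + t))
(-6*(9 + 4))*I(-2, G) = (-6*(9 + 4))*((-6 + sqrt(59)/2)**2 - 2*(-6 + sqrt(59)/2) - 2*(-2) + (-6 + sqrt(59)/2)*(-2)) = (-6*13)*((-6 + sqrt(59)/2)**2 + (12 - sqrt(59)) + 4 + (12 - sqrt(59))) = -78*(28 + (-6 + sqrt(59)/2)**2 - 2*sqrt(59)) = -2184 - 78*(-6 + sqrt(59)/2)**2 + 156*sqrt(59)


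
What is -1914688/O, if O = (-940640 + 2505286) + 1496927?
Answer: -1914688/3061573 ≈ -0.62539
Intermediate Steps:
O = 3061573 (O = 1564646 + 1496927 = 3061573)
-1914688/O = -1914688/3061573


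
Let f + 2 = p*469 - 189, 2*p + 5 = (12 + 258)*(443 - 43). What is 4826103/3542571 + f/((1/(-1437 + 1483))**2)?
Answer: 63278502385453439/1180857 ≈ 5.3587e+10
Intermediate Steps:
p = 107995/2 (p = -5/2 + ((12 + 258)*(443 - 43))/2 = -5/2 + (270*400)/2 = -5/2 + (1/2)*108000 = -5/2 + 54000 = 107995/2 ≈ 53998.)
f = 50649273/2 (f = -2 + ((107995/2)*469 - 189) = -2 + (50649655/2 - 189) = -2 + 50649277/2 = 50649273/2 ≈ 2.5325e+7)
4826103/3542571 + f/((1/(-1437 + 1483))**2) = 4826103/3542571 + 50649273/(2*((1/(-1437 + 1483))**2)) = 4826103*(1/3542571) + 50649273/(2*((1/46)**2)) = 1608701/1180857 + 50649273/(2*((1/46)**2)) = 1608701/1180857 + 50649273/(2*(1/2116)) = 1608701/1180857 + (50649273/2)*2116 = 1608701/1180857 + 53586930834 = 63278502385453439/1180857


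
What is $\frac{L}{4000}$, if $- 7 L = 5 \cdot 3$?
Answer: $- \frac{3}{5600} \approx -0.00053571$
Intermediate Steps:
$L = - \frac{15}{7}$ ($L = - \frac{5 \cdot 3}{7} = \left(- \frac{1}{7}\right) 15 = - \frac{15}{7} \approx -2.1429$)
$\frac{L}{4000} = - \frac{15}{7 \cdot 4000} = \left(- \frac{15}{7}\right) \frac{1}{4000} = - \frac{3}{5600}$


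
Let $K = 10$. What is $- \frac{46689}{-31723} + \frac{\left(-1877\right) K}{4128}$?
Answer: $- \frac{201354259}{65476272} \approx -3.0752$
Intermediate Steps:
$- \frac{46689}{-31723} + \frac{\left(-1877\right) K}{4128} = - \frac{46689}{-31723} + \frac{\left(-1877\right) 10}{4128} = \left(-46689\right) \left(- \frac{1}{31723}\right) - \frac{9385}{2064} = \frac{46689}{31723} - \frac{9385}{2064} = - \frac{201354259}{65476272}$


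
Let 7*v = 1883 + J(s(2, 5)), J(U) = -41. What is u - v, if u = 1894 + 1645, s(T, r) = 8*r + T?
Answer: 22931/7 ≈ 3275.9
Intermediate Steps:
s(T, r) = T + 8*r
u = 3539
v = 1842/7 (v = (1883 - 41)/7 = (⅐)*1842 = 1842/7 ≈ 263.14)
u - v = 3539 - 1*1842/7 = 3539 - 1842/7 = 22931/7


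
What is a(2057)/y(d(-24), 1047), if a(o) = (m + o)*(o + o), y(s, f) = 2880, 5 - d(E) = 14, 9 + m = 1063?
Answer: 2133109/480 ≈ 4444.0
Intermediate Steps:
m = 1054 (m = -9 + 1063 = 1054)
d(E) = -9 (d(E) = 5 - 1*14 = 5 - 14 = -9)
a(o) = 2*o*(1054 + o) (a(o) = (1054 + o)*(o + o) = (1054 + o)*(2*o) = 2*o*(1054 + o))
a(2057)/y(d(-24), 1047) = (2*2057*(1054 + 2057))/2880 = (2*2057*3111)*(1/2880) = 12798654*(1/2880) = 2133109/480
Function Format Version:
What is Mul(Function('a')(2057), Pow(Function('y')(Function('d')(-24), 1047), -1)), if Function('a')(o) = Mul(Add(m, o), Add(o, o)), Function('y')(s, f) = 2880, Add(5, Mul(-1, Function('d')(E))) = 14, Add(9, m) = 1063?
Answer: Rational(2133109, 480) ≈ 4444.0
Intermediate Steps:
m = 1054 (m = Add(-9, 1063) = 1054)
Function('d')(E) = -9 (Function('d')(E) = Add(5, Mul(-1, 14)) = Add(5, -14) = -9)
Function('a')(o) = Mul(2, o, Add(1054, o)) (Function('a')(o) = Mul(Add(1054, o), Add(o, o)) = Mul(Add(1054, o), Mul(2, o)) = Mul(2, o, Add(1054, o)))
Mul(Function('a')(2057), Pow(Function('y')(Function('d')(-24), 1047), -1)) = Mul(Mul(2, 2057, Add(1054, 2057)), Pow(2880, -1)) = Mul(Mul(2, 2057, 3111), Rational(1, 2880)) = Mul(12798654, Rational(1, 2880)) = Rational(2133109, 480)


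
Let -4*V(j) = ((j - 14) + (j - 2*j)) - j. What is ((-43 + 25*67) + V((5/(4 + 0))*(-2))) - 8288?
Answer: -53225/8 ≈ -6653.1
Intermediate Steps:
V(j) = 7/2 + j/4 (V(j) = -(((j - 14) + (j - 2*j)) - j)/4 = -(((-14 + j) - j) - j)/4 = -(-14 - j)/4 = 7/2 + j/4)
((-43 + 25*67) + V((5/(4 + 0))*(-2))) - 8288 = ((-43 + 25*67) + (7/2 + ((5/(4 + 0))*(-2))/4)) - 8288 = ((-43 + 1675) + (7/2 + ((5/4)*(-2))/4)) - 8288 = (1632 + (7/2 + (((1/4)*5)*(-2))/4)) - 8288 = (1632 + (7/2 + ((5/4)*(-2))/4)) - 8288 = (1632 + (7/2 + (1/4)*(-5/2))) - 8288 = (1632 + (7/2 - 5/8)) - 8288 = (1632 + 23/8) - 8288 = 13079/8 - 8288 = -53225/8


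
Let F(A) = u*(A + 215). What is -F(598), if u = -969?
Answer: 787797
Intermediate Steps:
F(A) = -208335 - 969*A (F(A) = -969*(A + 215) = -969*(215 + A) = -208335 - 969*A)
-F(598) = -(-208335 - 969*598) = -(-208335 - 579462) = -1*(-787797) = 787797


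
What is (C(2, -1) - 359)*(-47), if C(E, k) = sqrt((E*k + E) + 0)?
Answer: 16873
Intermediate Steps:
C(E, k) = sqrt(E + E*k) (C(E, k) = sqrt((E + E*k) + 0) = sqrt(E + E*k))
(C(2, -1) - 359)*(-47) = (sqrt(2*(1 - 1)) - 359)*(-47) = (sqrt(2*0) - 359)*(-47) = (sqrt(0) - 359)*(-47) = (0 - 359)*(-47) = -359*(-47) = 16873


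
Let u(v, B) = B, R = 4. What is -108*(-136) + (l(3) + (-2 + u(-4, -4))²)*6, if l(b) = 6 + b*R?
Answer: 15012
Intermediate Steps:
l(b) = 6 + 4*b (l(b) = 6 + b*4 = 6 + 4*b)
-108*(-136) + (l(3) + (-2 + u(-4, -4))²)*6 = -108*(-136) + ((6 + 4*3) + (-2 - 4)²)*6 = 14688 + ((6 + 12) + (-6)²)*6 = 14688 + (18 + 36)*6 = 14688 + 54*6 = 14688 + 324 = 15012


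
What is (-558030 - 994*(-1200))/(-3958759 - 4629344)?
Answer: -211590/2862701 ≈ -0.073913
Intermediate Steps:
(-558030 - 994*(-1200))/(-3958759 - 4629344) = (-558030 + 1192800)/(-8588103) = 634770*(-1/8588103) = -211590/2862701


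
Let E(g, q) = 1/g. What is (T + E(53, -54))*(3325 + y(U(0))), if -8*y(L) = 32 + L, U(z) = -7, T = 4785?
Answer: 3369789725/212 ≈ 1.5895e+7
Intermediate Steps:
y(L) = -4 - L/8 (y(L) = -(32 + L)/8 = -4 - L/8)
(T + E(53, -54))*(3325 + y(U(0))) = (4785 + 1/53)*(3325 + (-4 - ⅛*(-7))) = (4785 + 1/53)*(3325 + (-4 + 7/8)) = 253606*(3325 - 25/8)/53 = (253606/53)*(26575/8) = 3369789725/212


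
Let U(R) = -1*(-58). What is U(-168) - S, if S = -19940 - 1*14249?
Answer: 34247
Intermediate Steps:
S = -34189 (S = -19940 - 14249 = -34189)
U(R) = 58
U(-168) - S = 58 - 1*(-34189) = 58 + 34189 = 34247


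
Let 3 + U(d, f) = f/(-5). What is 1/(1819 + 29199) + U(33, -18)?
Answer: 93059/155090 ≈ 0.60003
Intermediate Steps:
U(d, f) = -3 - f/5 (U(d, f) = -3 + f/(-5) = -3 + f*(-⅕) = -3 - f/5)
1/(1819 + 29199) + U(33, -18) = 1/(1819 + 29199) + (-3 - ⅕*(-18)) = 1/31018 + (-3 + 18/5) = 1/31018 + ⅗ = 93059/155090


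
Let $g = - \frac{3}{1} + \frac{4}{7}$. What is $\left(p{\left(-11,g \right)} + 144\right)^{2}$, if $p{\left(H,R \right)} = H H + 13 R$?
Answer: $\frac{2669956}{49} \approx 54489.0$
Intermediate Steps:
$g = - \frac{17}{7}$ ($g = \left(-3\right) 1 + 4 \cdot \frac{1}{7} = -3 + \frac{4}{7} = - \frac{17}{7} \approx -2.4286$)
$p{\left(H,R \right)} = H^{2} + 13 R$
$\left(p{\left(-11,g \right)} + 144\right)^{2} = \left(\left(\left(-11\right)^{2} + 13 \left(- \frac{17}{7}\right)\right) + 144\right)^{2} = \left(\left(121 - \frac{221}{7}\right) + 144\right)^{2} = \left(\frac{626}{7} + 144\right)^{2} = \left(\frac{1634}{7}\right)^{2} = \frac{2669956}{49}$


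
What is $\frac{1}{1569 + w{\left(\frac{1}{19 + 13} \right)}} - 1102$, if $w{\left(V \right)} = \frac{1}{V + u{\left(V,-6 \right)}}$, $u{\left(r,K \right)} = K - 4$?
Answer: $- \frac{551527539}{500479} \approx -1102.0$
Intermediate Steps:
$u{\left(r,K \right)} = -4 + K$
$w{\left(V \right)} = \frac{1}{-10 + V}$ ($w{\left(V \right)} = \frac{1}{V - 10} = \frac{1}{-10 + V}$)
$\frac{1}{1569 + w{\left(\frac{1}{19 + 13} \right)}} - 1102 = \frac{1}{1569 + \frac{1}{-10 + \frac{1}{19 + 13}}} - 1102 = \frac{1}{1569 + \frac{1}{-10 + \frac{1}{32}}} - 1102 = \frac{1}{1569 + \frac{1}{- \frac{319}{32}}} - 1102 = \frac{1}{1569 - \frac{32}{319}} - 1102 = \frac{1}{\frac{500479}{319}} - 1102 = \frac{319}{500479} - 1102 = - \frac{551527539}{500479}$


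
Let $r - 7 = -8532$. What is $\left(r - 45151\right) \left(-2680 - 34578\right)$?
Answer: $1999860408$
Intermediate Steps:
$r = -8525$ ($r = 7 - 8532 = -8525$)
$\left(r - 45151\right) \left(-2680 - 34578\right) = \left(-8525 - 45151\right) \left(-2680 - 34578\right) = \left(-53676\right) \left(-37258\right) = 1999860408$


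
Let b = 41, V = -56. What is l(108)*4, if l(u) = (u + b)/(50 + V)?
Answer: -298/3 ≈ -99.333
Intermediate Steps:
l(u) = -41/6 - u/6 (l(u) = (u + 41)/(50 - 56) = (41 + u)/(-6) = (41 + u)*(-1/6) = -41/6 - u/6)
l(108)*4 = (-41/6 - 1/6*108)*4 = (-41/6 - 18)*4 = -149/6*4 = -298/3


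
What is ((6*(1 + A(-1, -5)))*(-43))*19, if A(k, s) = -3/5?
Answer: -9804/5 ≈ -1960.8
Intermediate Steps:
A(k, s) = -⅗ (A(k, s) = -3*⅕ = -⅗)
((6*(1 + A(-1, -5)))*(-43))*19 = ((6*(1 - ⅗))*(-43))*19 = ((6*(⅖))*(-43))*19 = ((12/5)*(-43))*19 = -516/5*19 = -9804/5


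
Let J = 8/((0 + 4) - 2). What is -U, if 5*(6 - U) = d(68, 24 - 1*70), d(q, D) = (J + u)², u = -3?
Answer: -29/5 ≈ -5.8000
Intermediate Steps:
J = 4 (J = 8/(4 - 2) = 8/2 = 8*(½) = 4)
d(q, D) = 1 (d(q, D) = (4 - 3)² = 1² = 1)
U = 29/5 (U = 6 - ⅕*1 = 6 - ⅕ = 29/5 ≈ 5.8000)
-U = -1*29/5 = -29/5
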